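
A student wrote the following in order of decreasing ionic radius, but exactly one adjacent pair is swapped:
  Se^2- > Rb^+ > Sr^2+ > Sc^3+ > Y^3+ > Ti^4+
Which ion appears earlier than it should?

Sc^3+

Compare adjacent ions: same group and charge — period 4 sits above period 5, so Sc^3+ is smaller — yet in this decreasing list Sc^3+ sits before Y^3+. Nothing else is reversed, so Sc^3+ should move one place to the right.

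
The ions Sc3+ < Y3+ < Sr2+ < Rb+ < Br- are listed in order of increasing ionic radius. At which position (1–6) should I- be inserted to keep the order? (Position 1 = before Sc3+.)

Work out protons and electrons: Sc3+: 18 e⁻, Z=21, Y3+: 36 e⁻, Z=39, Sr2+: 36 e⁻, Z=38, Rb+: 36 e⁻, Z=37, Br-: 36 e⁻, Z=35, I-: 54 e⁻, Z=53. Sc3+ < Y3+ (same group, period 4 vs 5); Y3+ < Sr2+ (both 36 e⁻, Z=39>38); Sr2+ < Rb+ (both 36 e⁻, Z=38>37); Rb+ < Br- (both 36 e⁻, Z=37>35); Br- < I- (same group, 1 shell fewer).
Putting I- in gives Sc3+ < Y3+ < Sr2+ < Rb+ < Br- < I-; it lands at slot 6.

6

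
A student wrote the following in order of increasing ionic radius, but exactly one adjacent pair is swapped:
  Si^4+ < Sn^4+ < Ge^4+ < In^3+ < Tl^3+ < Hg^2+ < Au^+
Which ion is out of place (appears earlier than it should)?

The pair Sn^4+, Ge^4+ is the wrong way round — both in group 14 with the same charge; Ge^4+ (period 4) has the smaller radius. All other adjacent pairs agree with periodic trends, so Sn^4+ is the misplaced ion.

Sn^4+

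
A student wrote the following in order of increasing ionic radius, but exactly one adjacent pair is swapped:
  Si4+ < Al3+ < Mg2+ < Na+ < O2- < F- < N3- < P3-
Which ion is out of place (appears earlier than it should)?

O2-

Compare adjacent ions: both have 10 electrons but Z(F)=9 > Z(O)=8, so F- should be the smaller of the two — yet in this increasing list O2- sits before F-. Nothing else is reversed, so O2- should move one place to the right.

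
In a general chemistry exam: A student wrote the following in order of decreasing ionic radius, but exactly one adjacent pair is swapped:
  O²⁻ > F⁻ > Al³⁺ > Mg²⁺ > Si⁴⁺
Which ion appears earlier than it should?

Compare adjacent ions: they are isoelectronic (10 e⁻) and Al has more protons than Mg (13 vs 12), making Al³⁺ smaller — yet in this decreasing list Al³⁺ sits before Mg²⁺. Nothing else is reversed, so Al³⁺ should move one place to the right.

Al³⁺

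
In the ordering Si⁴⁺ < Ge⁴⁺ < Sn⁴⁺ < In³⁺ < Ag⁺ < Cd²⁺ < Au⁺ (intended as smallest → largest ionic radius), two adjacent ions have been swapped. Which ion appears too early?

Ag⁺

Scanning neighbour by neighbour, only Ag⁺/Cd²⁺ violates a trend: Cd²⁺ and Ag⁺ share 46 electrons; the higher nuclear charge on Cd (Z=48) contracts it more, so Cd²⁺ < Ag⁺. That makes Ag⁺ the one sitting a position early relative to where it belongs.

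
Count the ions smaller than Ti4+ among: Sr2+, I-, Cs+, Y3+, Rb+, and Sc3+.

Ti4+: 18 e⁻, Z=22, Sc3+: 18 e⁻, Z=21, Y3+: 36 e⁻, Z=39, Sr2+: 36 e⁻, Z=38, Rb+: 36 e⁻, Z=37, Cs+: 54 e⁻, Z=55, I-: 54 e⁻, Z=53. Ti4+ < Sc3+ (isoelectronic, higher Z=22 is smaller); Sc3+ < Y3+ (same group, 1 shell fewer); Y3+ < Sr2+ (both 36 e⁻, Z=39>38); Sr2+ < Rb+ (both 36 e⁻, Z=38>37); Rb+ < Cs+ (same group, 1 shell fewer); Cs+ < I- (isoelectronic, higher Z=55 is smaller).
Overall: Ti4+ < Sc3+ < Y3+ < Sr2+ < Rb+ < Cs+ < I-. Ti4+ has 0 below it and 6 above. That's 0.

0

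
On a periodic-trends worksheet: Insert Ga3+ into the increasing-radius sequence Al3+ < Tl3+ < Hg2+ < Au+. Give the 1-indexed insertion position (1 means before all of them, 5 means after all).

2

Work out protons and electrons: Al3+: 10 e⁻, Z=13, Ga3+: 28 e⁻, Z=31, Tl3+: 78 e⁻, Z=81, Hg2+: 78 e⁻, Z=80, Au+: 78 e⁻, Z=79. Al3+ < Ga3+ (same group, period 3 vs 4); Ga3+ < Tl3+ (same group, 2 shells fewer); Tl3+ < Hg2+ (isoelectronic, higher Z=81 is smaller); Hg2+ < Au+ (isoelectronic, higher Z=80 is smaller).
Putting Ga3+ in gives Al3+ < Ga3+ < Tl3+ < Hg2+ < Au+; it lands at slot 2.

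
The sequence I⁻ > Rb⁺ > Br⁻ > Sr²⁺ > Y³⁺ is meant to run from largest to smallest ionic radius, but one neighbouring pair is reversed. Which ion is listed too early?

Compare adjacent ions: they are isoelectronic (36 e⁻) and Rb has more protons than Br (37 vs 35), making Rb⁺ smaller — yet in this decreasing list Rb⁺ sits before Br⁻. Nothing else is reversed, so Rb⁺ should move one place to the right.

Rb⁺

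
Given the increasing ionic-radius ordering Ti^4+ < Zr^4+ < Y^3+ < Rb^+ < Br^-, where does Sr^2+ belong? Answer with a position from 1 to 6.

Work out protons and electrons: Ti^4+ has 18 e⁻ (Z=22), Zr^4+ has 36 e⁻ (Z=40), Y^3+ has 36 e⁻ (Z=39), Sr^2+ has 36 e⁻ (Z=38), Rb^+ has 36 e⁻ (Z=37), Br^- has 36 e⁻ (Z=35). Ti^4+ < Zr^4+ (same group, period 4 vs 5); Zr^4+ < Y^3+ (isoelectronic, higher Z=40 is smaller); Y^3+ < Sr^2+ (isoelectronic, higher Z=39 is smaller); Sr^2+ < Rb^+ (both 36 e⁻, Z=38>37); Rb^+ < Br^- (isoelectronic, higher Z=37 is smaller).
Putting Sr^2+ in gives Ti^4+ < Zr^4+ < Y^3+ < Sr^2+ < Rb^+ < Br^-; it lands at slot 4.

4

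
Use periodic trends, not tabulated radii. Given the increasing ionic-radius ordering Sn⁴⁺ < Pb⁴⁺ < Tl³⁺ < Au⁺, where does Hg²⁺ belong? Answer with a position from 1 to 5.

4

First list Z and electron count for each: Sn⁴⁺ has 46 e⁻ (Z=50), Pb⁴⁺ has 78 e⁻ (Z=82), Tl³⁺ has 78 e⁻ (Z=81), Hg²⁺ has 78 e⁻ (Z=80), Au⁺ has 78 e⁻ (Z=79). Sn⁴⁺ < Pb⁴⁺ (same group, 1 shell fewer); Pb⁴⁺ < Tl³⁺ (isoelectronic, higher Z=82 is smaller); Tl³⁺ < Hg²⁺ (both 78 e⁻, Z=81>80); Hg²⁺ < Au⁺ (isoelectronic, higher Z=80 is smaller).
With Hg²⁺ included the full order is Sn⁴⁺ < Pb⁴⁺ < Tl³⁺ < Hg²⁺ < Au⁺, so it takes position 4.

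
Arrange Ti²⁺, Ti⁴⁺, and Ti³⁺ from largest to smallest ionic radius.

Ti²⁺ > Ti³⁺ > Ti⁴⁺

For a single element, ionic radius drops as positive charge rises — Ti⁴⁺ < Ti²⁺.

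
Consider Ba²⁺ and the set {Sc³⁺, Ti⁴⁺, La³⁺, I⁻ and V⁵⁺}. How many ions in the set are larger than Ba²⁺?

1

Work out protons and electrons: V⁵⁺ (Z=23, 18 e⁻), Ti⁴⁺ (Z=22, 18 e⁻), Sc³⁺ (Z=21, 18 e⁻), La³⁺ (Z=57, 54 e⁻), Ba²⁺ (Z=56, 54 e⁻), I⁻ (Z=53, 54 e⁻). V⁵⁺ < Ti⁴⁺ (isoelectronic, higher Z=23 is smaller); Ti⁴⁺ < Sc³⁺ (both 18 e⁻, Z=22>21); Sc³⁺ < La³⁺ (same group, period 4 vs 6); La³⁺ < Ba²⁺ (isoelectronic, higher Z=57 is smaller); Ba²⁺ < I⁻ (isoelectronic, higher Z=56 is smaller).
Placing each against Ba²⁺: smaller — V⁵⁺, Ti⁴⁺, Sc³⁺, La³⁺; larger — I⁻. That's 1.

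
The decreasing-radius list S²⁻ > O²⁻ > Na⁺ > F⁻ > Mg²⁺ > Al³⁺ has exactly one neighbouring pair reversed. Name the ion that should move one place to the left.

F⁻

Check each adjacent pair. Na⁺ and F⁻ are reversed: Na⁺ and F⁻ share 10 electrons; the higher nuclear charge on Na (Z=11) contracts it more, so Na⁺ < F⁻. No other neighbouring pair contradicts the periodic trends, so F⁻ is the ion listed too late.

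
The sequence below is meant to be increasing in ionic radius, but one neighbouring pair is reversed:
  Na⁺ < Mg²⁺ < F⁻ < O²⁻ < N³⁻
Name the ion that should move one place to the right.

Check each adjacent pair. Na⁺ and Mg²⁺ are reversed: Mg²⁺ and Na⁺ share 10 electrons; the higher nuclear charge on Mg (Z=12) contracts it more, so Mg²⁺ < Na⁺. No other neighbouring pair contradicts the periodic trends, so Na⁺ is the ion listed too early.

Na⁺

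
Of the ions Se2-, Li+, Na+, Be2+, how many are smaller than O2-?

3

Electron counts and nuclear charges: Be2+ (Z=4, 2 e⁻), Li+ (Z=3, 2 e⁻), Na+ (Z=11, 10 e⁻), O2- (Z=8, 10 e⁻), Se2- (Z=34, 36 e⁻). Be2+ < Li+ (isoelectronic, higher Z=4 is smaller); Li+ < Na+ (same group, 1 shell fewer); Na+ < O2- (both 10 e⁻, Z=11>8); O2- < Se2- (same group, period 2 vs 4).
Placing each against O2-: smaller — Be2+, Li+, Na+; larger — Se2-. Count: 3.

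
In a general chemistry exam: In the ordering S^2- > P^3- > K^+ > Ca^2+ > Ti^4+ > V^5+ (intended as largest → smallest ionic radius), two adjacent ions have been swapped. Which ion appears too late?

P^3-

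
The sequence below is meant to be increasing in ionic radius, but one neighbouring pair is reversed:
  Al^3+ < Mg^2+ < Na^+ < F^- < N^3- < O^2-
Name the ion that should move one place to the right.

The pair N^3-, O^2- is the wrong way round — O^2- and N^3- share 10 electrons; the higher nuclear charge on O (Z=8) contracts it more, so O^2- < N^3-. All other adjacent pairs agree with periodic trends, so N^3- is the misplaced ion.

N^3-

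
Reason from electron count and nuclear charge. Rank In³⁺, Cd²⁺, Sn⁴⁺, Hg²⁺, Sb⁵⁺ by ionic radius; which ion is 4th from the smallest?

Cd²⁺

Tabulating Z and e⁻: Sb⁵⁺ (Z=51, 46 e⁻), Sn⁴⁺ (Z=50, 46 e⁻), In³⁺ (Z=49, 46 e⁻), Cd²⁺ (Z=48, 46 e⁻), Hg²⁺ (Z=80, 78 e⁻). Sb⁵⁺ < Sn⁴⁺ (isoelectronic, higher Z=51 is smaller); Sn⁴⁺ < In³⁺ (both 46 e⁻, Z=50>49); In³⁺ < Cd²⁺ (isoelectronic, higher Z=49 is smaller); Cd²⁺ < Hg²⁺ (same group, 1 shell fewer).
Full ascending order: Sb⁵⁺ < Sn⁴⁺ < In³⁺ < Cd²⁺ < Hg²⁺. Counting from the smallest, position 4 is Cd²⁺.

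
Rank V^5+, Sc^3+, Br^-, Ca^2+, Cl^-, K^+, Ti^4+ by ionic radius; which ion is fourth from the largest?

Work out protons and electrons: V^5+ has 18 e⁻ (Z=23), Ti^4+ has 18 e⁻ (Z=22), Sc^3+ has 18 e⁻ (Z=21), Ca^2+ has 18 e⁻ (Z=20), K^+ has 18 e⁻ (Z=19), Cl^- has 18 e⁻ (Z=17), Br^- has 36 e⁻ (Z=35). V^5+ < Ti^4+ (isoelectronic, higher Z=23 is smaller); Ti^4+ < Sc^3+ (both 18 e⁻, Z=22>21); Sc^3+ < Ca^2+ (both 18 e⁻, Z=21>20); Ca^2+ < K^+ (both 18 e⁻, Z=20>19); K^+ < Cl^- (isoelectronic, higher Z=19 is smaller); Cl^- < Br^- (same group, period 3 vs 4).
So the order is V^5+ < Ti^4+ < Sc^3+ < Ca^2+ < K^+ < Cl^- < Br^-; the 4th-largest ion is Ca^2+.

Ca^2+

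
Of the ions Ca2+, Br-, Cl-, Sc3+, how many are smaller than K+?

2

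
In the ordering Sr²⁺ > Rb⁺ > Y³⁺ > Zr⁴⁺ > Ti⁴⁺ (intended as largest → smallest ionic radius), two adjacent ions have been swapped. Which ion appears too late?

Scanning neighbour by neighbour, only Sr²⁺/Rb⁺ violates a trend: Sr²⁺ and Rb⁺ share 36 electrons; the higher nuclear charge on Sr (Z=38) contracts it more, so Sr²⁺ < Rb⁺. That makes Rb⁺ the one sitting a position late relative to where it belongs.

Rb⁺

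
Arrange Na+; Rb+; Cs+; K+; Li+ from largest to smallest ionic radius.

Cs+ > Rb+ > K+ > Na+ > Li+

These ions sit in one column with identical charge. Each step down the periodic table adds a principal shell, increasing the radius.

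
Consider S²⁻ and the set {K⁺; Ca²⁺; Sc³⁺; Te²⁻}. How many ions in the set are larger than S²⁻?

Tabulating Z and e⁻: Sc³⁺ has 18 e⁻ (Z=21), Ca²⁺ has 18 e⁻ (Z=20), K⁺ has 18 e⁻ (Z=19), S²⁻ has 18 e⁻ (Z=16), Te²⁻ has 54 e⁻ (Z=52). Sc³⁺ < Ca²⁺ (isoelectronic, higher Z=21 is smaller); Ca²⁺ < K⁺ (isoelectronic, higher Z=20 is smaller); K⁺ < S²⁻ (both 18 e⁻, Z=19>16); S²⁻ < Te²⁻ (same group, period 3 vs 5).
Relative to S²⁻, the ions that are larger are Te²⁻. So 1 is larger.

1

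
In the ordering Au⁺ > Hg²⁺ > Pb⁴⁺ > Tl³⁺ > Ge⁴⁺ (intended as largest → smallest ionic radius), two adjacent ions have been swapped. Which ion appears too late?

Tl³⁺

The pair Pb⁴⁺, Tl³⁺ is the wrong way round — they are isoelectronic (78 e⁻) and Pb has more protons than Tl (82 vs 81), making Pb⁴⁺ smaller. All other adjacent pairs agree with periodic trends, so Tl³⁺ is the misplaced ion.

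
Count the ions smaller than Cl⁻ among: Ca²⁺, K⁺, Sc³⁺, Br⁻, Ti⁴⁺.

4

Ti⁴⁺ has 18 e⁻ (Z=22), Sc³⁺ has 18 e⁻ (Z=21), Ca²⁺ has 18 e⁻ (Z=20), K⁺ has 18 e⁻ (Z=19), Cl⁻ has 18 e⁻ (Z=17), Br⁻ has 36 e⁻ (Z=35). Ti⁴⁺ < Sc³⁺ (both 18 e⁻, Z=22>21); Sc³⁺ < Ca²⁺ (isoelectronic, higher Z=21 is smaller); Ca²⁺ < K⁺ (isoelectronic, higher Z=20 is smaller); K⁺ < Cl⁻ (isoelectronic, higher Z=19 is smaller); Cl⁻ < Br⁻ (same group, 1 shell fewer).
Ordering all of them (including Cl⁻) by radius gives Ti⁴⁺ < Sc³⁺ < Ca²⁺ < K⁺ < Cl⁻ < Br⁻. Count: 4.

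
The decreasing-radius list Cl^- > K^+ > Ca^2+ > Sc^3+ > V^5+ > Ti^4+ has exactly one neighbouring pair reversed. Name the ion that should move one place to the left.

Compare adjacent ions: both have 18 electrons but Z(V)=23 > Z(Ti)=22, so V^5+ should be the smaller of the two — yet in this decreasing list V^5+ sits before Ti^4+. Nothing else is reversed, so Ti^4+ should move one place to the left.

Ti^4+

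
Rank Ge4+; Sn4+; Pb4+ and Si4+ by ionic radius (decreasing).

Pb4+ > Sn4+ > Ge4+ > Si4+

All are in the same group with charge +4. Radius grows down the group as n (the outermost shell) increases.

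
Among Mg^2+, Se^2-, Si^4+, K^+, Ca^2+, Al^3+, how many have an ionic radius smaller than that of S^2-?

5

Electron counts and nuclear charges: Si^4+ has 10 e⁻ (Z=14), Al^3+ has 10 e⁻ (Z=13), Mg^2+ has 10 e⁻ (Z=12), Ca^2+ has 18 e⁻ (Z=20), K^+ has 18 e⁻ (Z=19), S^2- has 18 e⁻ (Z=16), Se^2- has 36 e⁻ (Z=34). Si^4+ < Al^3+ (isoelectronic, higher Z=14 is smaller); Al^3+ < Mg^2+ (isoelectronic, higher Z=13 is smaller); Mg^2+ < Ca^2+ (same group, 1 shell fewer); Ca^2+ < K^+ (both 18 e⁻, Z=20>19); K^+ < S^2- (both 18 e⁻, Z=19>16); S^2- < Se^2- (same group, period 3 vs 4).
Overall: Si^4+ < Al^3+ < Mg^2+ < Ca^2+ < K^+ < S^2- < Se^2-. S^2- has 5 below it and 1 above. So 5 are smaller.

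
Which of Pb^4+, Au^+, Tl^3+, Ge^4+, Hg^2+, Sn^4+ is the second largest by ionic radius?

Hg^2+

Work out protons and electrons: Ge^4+ (Z=32, 28 e⁻), Sn^4+ (Z=50, 46 e⁻), Pb^4+ (Z=82, 78 e⁻), Tl^3+ (Z=81, 78 e⁻), Hg^2+ (Z=80, 78 e⁻), Au^+ (Z=79, 78 e⁻). Ge^4+ < Sn^4+ (same group, 1 shell fewer); Sn^4+ < Pb^4+ (same group, period 5 vs 6); Pb^4+ < Tl^3+ (both 78 e⁻, Z=82>81); Tl^3+ < Hg^2+ (isoelectronic, higher Z=81 is smaller); Hg^2+ < Au^+ (both 78 e⁻, Z=80>79).
Ordering: Ge^4+ < Sn^4+ < Pb^4+ < Tl^3+ < Hg^2+ < Au^+. The second largest is Hg^2+.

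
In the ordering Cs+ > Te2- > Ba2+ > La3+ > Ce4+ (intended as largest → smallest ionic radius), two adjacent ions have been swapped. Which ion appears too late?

Te2-

Scanning neighbour by neighbour, only Cs+/Te2- violates a trend: both have 54 electrons but Z(Cs)=55 > Z(Te)=52, so Cs+ should be the smaller of the two. That makes Te2- the one sitting a position late relative to where it belongs.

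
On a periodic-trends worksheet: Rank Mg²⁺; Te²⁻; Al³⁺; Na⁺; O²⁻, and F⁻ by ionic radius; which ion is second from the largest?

O²⁻

Tabulating Z and e⁻: Al³⁺ has 10 e⁻ (Z=13), Mg²⁺ has 10 e⁻ (Z=12), Na⁺ has 10 e⁻ (Z=11), F⁻ has 10 e⁻ (Z=9), O²⁻ has 10 e⁻ (Z=8), Te²⁻ has 54 e⁻ (Z=52). Al³⁺ < Mg²⁺ (isoelectronic, higher Z=13 is smaller); Mg²⁺ < Na⁺ (isoelectronic, higher Z=12 is smaller); Na⁺ < F⁻ (both 10 e⁻, Z=11>9); F⁻ < O²⁻ (both 10 e⁻, Z=9>8); O²⁻ < Te²⁻ (same group, 3 shells fewer).
That gives Al³⁺ < Mg²⁺ < Na⁺ < F⁻ < O²⁻ < Te²⁻. From the largest end, number 2 is O²⁻.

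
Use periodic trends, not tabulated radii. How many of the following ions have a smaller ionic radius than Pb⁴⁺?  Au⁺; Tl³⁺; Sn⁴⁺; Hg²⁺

Sn⁴⁺: 46 e⁻, Z=50, Pb⁴⁺: 78 e⁻, Z=82, Tl³⁺: 78 e⁻, Z=81, Hg²⁺: 78 e⁻, Z=80, Au⁺: 78 e⁻, Z=79. Sn⁴⁺ < Pb⁴⁺ (same group, period 5 vs 6); Pb⁴⁺ < Tl³⁺ (isoelectronic, higher Z=82 is smaller); Tl³⁺ < Hg²⁺ (both 78 e⁻, Z=81>80); Hg²⁺ < Au⁺ (both 78 e⁻, Z=80>79).
Overall: Sn⁴⁺ < Pb⁴⁺ < Tl³⁺ < Hg²⁺ < Au⁺. Pb⁴⁺ has 1 below it and 3 above. Count: 1.

1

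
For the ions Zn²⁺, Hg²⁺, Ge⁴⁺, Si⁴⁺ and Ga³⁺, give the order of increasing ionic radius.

Electron counts and nuclear charges: Si⁴⁺ (Z=14, 10 e⁻), Ge⁴⁺ (Z=32, 28 e⁻), Ga³⁺ (Z=31, 28 e⁻), Zn²⁺ (Z=30, 28 e⁻), Hg²⁺ (Z=80, 78 e⁻). Si⁴⁺ < Ge⁴⁺ (same group, period 3 vs 4); Ge⁴⁺ < Ga³⁺ (isoelectronic, higher Z=32 is smaller); Ga³⁺ < Zn²⁺ (both 28 e⁻, Z=31>30); Zn²⁺ < Hg²⁺ (same group, period 4 vs 6).

Si⁴⁺ < Ge⁴⁺ < Ga³⁺ < Zn²⁺ < Hg²⁺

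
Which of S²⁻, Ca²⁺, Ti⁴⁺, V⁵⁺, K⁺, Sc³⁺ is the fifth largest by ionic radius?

Ti⁴⁺

Each ion has 18 electrons. The ranking follows nuclear charge in reverse — greater Z gives a smaller radius. V⁵⁺ (Z=23), Ti⁴⁺ (Z=22), Sc³⁺ (Z=21), Ca²⁺ (Z=20), K⁺ (Z=19), S²⁻ (Z=16).
So the order is V⁵⁺ < Ti⁴⁺ < Sc³⁺ < Ca²⁺ < K⁺ < S²⁻; the 5th-largest ion is Ti⁴⁺.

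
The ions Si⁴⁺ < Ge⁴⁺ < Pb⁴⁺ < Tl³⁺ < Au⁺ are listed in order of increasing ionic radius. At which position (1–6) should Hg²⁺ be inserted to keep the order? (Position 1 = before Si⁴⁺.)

Si⁴⁺ (Z=14, 10 e⁻), Ge⁴⁺ (Z=32, 28 e⁻), Pb⁴⁺ (Z=82, 78 e⁻), Tl³⁺ (Z=81, 78 e⁻), Hg²⁺ (Z=80, 78 e⁻), Au⁺ (Z=79, 78 e⁻). Si⁴⁺ < Ge⁴⁺ (same group, period 3 vs 4); Ge⁴⁺ < Pb⁴⁺ (same group, period 4 vs 6); Pb⁴⁺ < Tl³⁺ (both 78 e⁻, Z=82>81); Tl³⁺ < Hg²⁺ (isoelectronic, higher Z=81 is smaller); Hg²⁺ < Au⁺ (both 78 e⁻, Z=80>79).
Merged order: Si⁴⁺ < Ge⁴⁺ < Pb⁴⁺ < Tl³⁺ < Hg²⁺ < Au⁺ — Hg²⁺ is number 5.

5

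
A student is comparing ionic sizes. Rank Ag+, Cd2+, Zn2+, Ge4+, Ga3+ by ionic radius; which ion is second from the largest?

Cd2+

Work out protons and electrons: Ge4+ has 28 e⁻ (Z=32), Ga3+ has 28 e⁻ (Z=31), Zn2+ has 28 e⁻ (Z=30), Cd2+ has 46 e⁻ (Z=48), Ag+ has 46 e⁻ (Z=47). Ge4+ < Ga3+ (both 28 e⁻, Z=32>31); Ga3+ < Zn2+ (both 28 e⁻, Z=31>30); Zn2+ < Cd2+ (same group, period 4 vs 5); Cd2+ < Ag+ (both 46 e⁻, Z=48>47).
That gives Ge4+ < Ga3+ < Zn2+ < Cd2+ < Ag+. From the largest end, number 2 is Cd2+.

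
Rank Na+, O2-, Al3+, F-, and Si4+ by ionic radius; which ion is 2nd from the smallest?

These species are isoelectronic with 10 electrons. The only difference is the number of protons: Si4+ (Z=14), Al3+ (Z=13), Na+ (Z=11), F- (Z=9), O2- (Z=8). The strongest nuclear pull (Si4+) gives the smallest ion.
So the order is Si4+ < Al3+ < Na+ < F- < O2-; the 2nd-smallest ion is Al3+.

Al3+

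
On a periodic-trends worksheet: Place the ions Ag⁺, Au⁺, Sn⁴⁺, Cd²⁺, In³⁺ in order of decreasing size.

Au⁺ > Ag⁺ > Cd²⁺ > In³⁺ > Sn⁴⁺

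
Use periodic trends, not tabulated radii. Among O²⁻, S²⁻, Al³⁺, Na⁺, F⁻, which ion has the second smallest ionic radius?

Na⁺

Al³⁺ (Z=13, 10 e⁻), Na⁺ (Z=11, 10 e⁻), F⁻ (Z=9, 10 e⁻), O²⁻ (Z=8, 10 e⁻), S²⁻ (Z=16, 18 e⁻). Al³⁺ < Na⁺ (both 10 e⁻, Z=13>11); Na⁺ < F⁻ (isoelectronic, higher Z=11 is smaller); F⁻ < O²⁻ (both 10 e⁻, Z=9>8); O²⁻ < S²⁻ (same group, 1 shell fewer).
Ordering: Al³⁺ < Na⁺ < F⁻ < O²⁻ < S²⁻. The second smallest is Na⁺.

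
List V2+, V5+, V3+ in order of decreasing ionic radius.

Same element, different charge: the more highly charged cation has fewer electrons and a greater effective nuclear charge per electron, making V5+ the smallest.

V2+ > V3+ > V5+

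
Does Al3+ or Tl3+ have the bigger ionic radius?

Tl3+

These ions sit in one column with identical charge. Each step down the periodic table adds a principal shell, increasing the radius.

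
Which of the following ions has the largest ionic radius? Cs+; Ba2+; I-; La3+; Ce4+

I-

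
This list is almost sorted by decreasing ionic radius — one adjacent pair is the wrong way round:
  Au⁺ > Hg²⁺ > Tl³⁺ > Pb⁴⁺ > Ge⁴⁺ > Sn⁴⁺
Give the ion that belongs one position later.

Ge⁴⁺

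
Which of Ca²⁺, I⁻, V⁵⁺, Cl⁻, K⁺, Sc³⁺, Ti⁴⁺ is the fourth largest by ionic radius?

Electron counts and nuclear charges: V⁵⁺ (Z=23, 18 e⁻), Ti⁴⁺ (Z=22, 18 e⁻), Sc³⁺ (Z=21, 18 e⁻), Ca²⁺ (Z=20, 18 e⁻), K⁺ (Z=19, 18 e⁻), Cl⁻ (Z=17, 18 e⁻), I⁻ (Z=53, 54 e⁻). V⁵⁺ < Ti⁴⁺ (isoelectronic, higher Z=23 is smaller); Ti⁴⁺ < Sc³⁺ (both 18 e⁻, Z=22>21); Sc³⁺ < Ca²⁺ (isoelectronic, higher Z=21 is smaller); Ca²⁺ < K⁺ (isoelectronic, higher Z=20 is smaller); K⁺ < Cl⁻ (both 18 e⁻, Z=19>17); Cl⁻ < I⁻ (same group, 2 shells fewer).
So the order is V⁵⁺ < Ti⁴⁺ < Sc³⁺ < Ca²⁺ < K⁺ < Cl⁻ < I⁻; the 4th-largest ion is Ca²⁺.

Ca²⁺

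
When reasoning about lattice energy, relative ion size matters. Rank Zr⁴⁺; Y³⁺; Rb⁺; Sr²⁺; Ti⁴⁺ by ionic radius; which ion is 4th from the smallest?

Ti⁴⁺: 18 e⁻, Z=22, Zr⁴⁺: 36 e⁻, Z=40, Y³⁺: 36 e⁻, Z=39, Sr²⁺: 36 e⁻, Z=38, Rb⁺: 36 e⁻, Z=37. Ti⁴⁺ < Zr⁴⁺ (same group, period 4 vs 5); Zr⁴⁺ < Y³⁺ (both 36 e⁻, Z=40>39); Y³⁺ < Sr²⁺ (isoelectronic, higher Z=39 is smaller); Sr²⁺ < Rb⁺ (isoelectronic, higher Z=38 is smaller).
So the order is Ti⁴⁺ < Zr⁴⁺ < Y³⁺ < Sr²⁺ < Rb⁺; the 4th-smallest ion is Sr²⁺.

Sr²⁺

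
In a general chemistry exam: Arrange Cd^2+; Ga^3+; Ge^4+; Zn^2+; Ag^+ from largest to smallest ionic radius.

Tabulating Z and e⁻: Ge^4+ (Z=32, 28 e⁻), Ga^3+ (Z=31, 28 e⁻), Zn^2+ (Z=30, 28 e⁻), Cd^2+ (Z=48, 46 e⁻), Ag^+ (Z=47, 46 e⁻). Ge^4+ < Ga^3+ (both 28 e⁻, Z=32>31); Ga^3+ < Zn^2+ (both 28 e⁻, Z=31>30); Zn^2+ < Cd^2+ (same group, 1 shell fewer); Cd^2+ < Ag^+ (both 46 e⁻, Z=48>47).

Ag^+ > Cd^2+ > Zn^2+ > Ga^3+ > Ge^4+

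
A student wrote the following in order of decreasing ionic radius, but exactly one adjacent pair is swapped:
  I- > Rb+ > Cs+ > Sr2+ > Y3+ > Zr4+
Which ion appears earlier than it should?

Rb+

Compare adjacent ions: same group and charge — period 5 sits above period 6, so Rb+ is smaller — yet in this decreasing list Rb+ sits before Cs+. Nothing else is reversed, so Rb+ should move one place to the right.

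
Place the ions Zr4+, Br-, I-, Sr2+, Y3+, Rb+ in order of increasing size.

First list Z and electron count for each: Zr4+ has 36 e⁻ (Z=40), Y3+ has 36 e⁻ (Z=39), Sr2+ has 36 e⁻ (Z=38), Rb+ has 36 e⁻ (Z=37), Br- has 36 e⁻ (Z=35), I- has 54 e⁻ (Z=53). Zr4+ < Y3+ (both 36 e⁻, Z=40>39); Y3+ < Sr2+ (isoelectronic, higher Z=39 is smaller); Sr2+ < Rb+ (isoelectronic, higher Z=38 is smaller); Rb+ < Br- (both 36 e⁻, Z=37>35); Br- < I- (same group, period 4 vs 5).

Zr4+ < Y3+ < Sr2+ < Rb+ < Br- < I-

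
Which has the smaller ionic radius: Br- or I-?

These ions sit in one column with identical charge. Each step down the periodic table adds a principal shell, increasing the radius.

Br-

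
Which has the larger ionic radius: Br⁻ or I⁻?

I⁻

These ions sit in one column with identical charge. Each step down the periodic table adds a principal shell, increasing the radius.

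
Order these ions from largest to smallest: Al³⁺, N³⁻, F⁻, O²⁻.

N³⁻ > O²⁻ > F⁻ > Al³⁺

These species are isoelectronic with 10 electrons. The only difference is the number of protons: Al³⁺ (Z=13), F⁻ (Z=9), O²⁻ (Z=8), N³⁻ (Z=7). The strongest nuclear pull (Al³⁺) gives the smallest ion.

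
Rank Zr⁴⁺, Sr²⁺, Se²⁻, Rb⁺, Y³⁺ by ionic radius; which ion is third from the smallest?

Sr²⁺

Isoelectronic series (36 e⁻ each). Size is set by nuclear charge: more protons means a smaller ion. Zr⁴⁺ (Z=40), Y³⁺ (Z=39), Sr²⁺ (Z=38), Rb⁺ (Z=37), Se²⁻ (Z=34).
Full ascending order: Zr⁴⁺ < Y³⁺ < Sr²⁺ < Rb⁺ < Se²⁻. Counting from the smallest, position 3 is Sr²⁺.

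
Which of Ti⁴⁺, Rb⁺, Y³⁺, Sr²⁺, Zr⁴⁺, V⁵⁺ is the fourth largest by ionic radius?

Zr⁴⁺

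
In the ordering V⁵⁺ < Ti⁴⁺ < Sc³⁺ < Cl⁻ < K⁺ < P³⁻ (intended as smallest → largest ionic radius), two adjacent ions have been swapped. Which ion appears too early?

Cl⁻

Compare adjacent ions: K⁺ and Cl⁻ share 18 electrons; the higher nuclear charge on K (Z=19) contracts it more, so K⁺ < Cl⁻ — yet in this increasing list Cl⁻ sits before K⁺. Nothing else is reversed, so Cl⁻ should move one place to the right.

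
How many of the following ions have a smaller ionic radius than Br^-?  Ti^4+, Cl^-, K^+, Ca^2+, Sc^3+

Tabulating Z and e⁻: Ti^4+: 18 e⁻, Z=22, Sc^3+: 18 e⁻, Z=21, Ca^2+: 18 e⁻, Z=20, K^+: 18 e⁻, Z=19, Cl^-: 18 e⁻, Z=17, Br^-: 36 e⁻, Z=35. Ti^4+ < Sc^3+ (both 18 e⁻, Z=22>21); Sc^3+ < Ca^2+ (both 18 e⁻, Z=21>20); Ca^2+ < K^+ (both 18 e⁻, Z=20>19); K^+ < Cl^- (both 18 e⁻, Z=19>17); Cl^- < Br^- (same group, 1 shell fewer).
Overall: Ti^4+ < Sc^3+ < Ca^2+ < K^+ < Cl^- < Br^-. Br^- has 5 below it and 0 above. That's 5.

5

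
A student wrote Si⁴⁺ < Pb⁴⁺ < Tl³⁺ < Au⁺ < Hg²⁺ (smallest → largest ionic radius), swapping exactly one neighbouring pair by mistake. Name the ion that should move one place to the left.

Hg²⁺

Check each adjacent pair. Au⁺ and Hg²⁺ are reversed: they are isoelectronic (78 e⁻) and Hg has more protons than Au (80 vs 79), making Hg²⁺ smaller. No other neighbouring pair contradicts the periodic trends, so Hg²⁺ is the ion listed too late.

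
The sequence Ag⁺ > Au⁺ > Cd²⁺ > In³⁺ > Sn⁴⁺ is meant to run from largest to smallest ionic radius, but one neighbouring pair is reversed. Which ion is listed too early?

Ag⁺

Check each adjacent pair. Ag⁺ and Au⁺ are reversed: same group and charge — period 5 sits above period 6, so Ag⁺ is smaller. No other neighbouring pair contradicts the periodic trends, so Ag⁺ is the ion listed too early.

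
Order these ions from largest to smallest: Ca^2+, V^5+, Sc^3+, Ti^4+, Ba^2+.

Ba^2+ > Ca^2+ > Sc^3+ > Ti^4+ > V^5+

First list Z and electron count for each: V^5+ has 18 e⁻ (Z=23), Ti^4+ has 18 e⁻ (Z=22), Sc^3+ has 18 e⁻ (Z=21), Ca^2+ has 18 e⁻ (Z=20), Ba^2+ has 54 e⁻ (Z=56). V^5+ < Ti^4+ (both 18 e⁻, Z=23>22); Ti^4+ < Sc^3+ (both 18 e⁻, Z=22>21); Sc^3+ < Ca^2+ (both 18 e⁻, Z=21>20); Ca^2+ < Ba^2+ (same group, period 4 vs 6).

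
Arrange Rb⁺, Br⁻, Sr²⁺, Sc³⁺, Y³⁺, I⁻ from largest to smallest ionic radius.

I⁻ > Br⁻ > Rb⁺ > Sr²⁺ > Y³⁺ > Sc³⁺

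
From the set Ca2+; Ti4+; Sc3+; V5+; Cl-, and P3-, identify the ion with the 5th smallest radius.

Isoelectronic series (18 e⁻ each). Size is set by nuclear charge: more protons means a smaller ion. V5+ (Z=23), Ti4+ (Z=22), Sc3+ (Z=21), Ca2+ (Z=20), Cl- (Z=17), P3- (Z=15).
So the order is V5+ < Ti4+ < Sc3+ < Ca2+ < Cl- < P3-; the 5th-smallest ion is Cl-.

Cl-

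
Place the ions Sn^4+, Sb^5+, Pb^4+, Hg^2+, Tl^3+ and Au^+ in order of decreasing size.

Au^+ > Hg^2+ > Tl^3+ > Pb^4+ > Sn^4+ > Sb^5+

Work out protons and electrons: Sb^5+ (Z=51, 46 e⁻), Sn^4+ (Z=50, 46 e⁻), Pb^4+ (Z=82, 78 e⁻), Tl^3+ (Z=81, 78 e⁻), Hg^2+ (Z=80, 78 e⁻), Au^+ (Z=79, 78 e⁻). Sb^5+ < Sn^4+ (isoelectronic, higher Z=51 is smaller); Sn^4+ < Pb^4+ (same group, period 5 vs 6); Pb^4+ < Tl^3+ (isoelectronic, higher Z=82 is smaller); Tl^3+ < Hg^2+ (isoelectronic, higher Z=81 is smaller); Hg^2+ < Au^+ (isoelectronic, higher Z=80 is smaller).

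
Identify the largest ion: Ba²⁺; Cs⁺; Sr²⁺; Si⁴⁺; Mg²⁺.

Cs⁺

Work out protons and electrons: Si⁴⁺ has 10 e⁻ (Z=14), Mg²⁺ has 10 e⁻ (Z=12), Sr²⁺ has 36 e⁻ (Z=38), Ba²⁺ has 54 e⁻ (Z=56), Cs⁺ has 54 e⁻ (Z=55). Si⁴⁺ < Mg²⁺ (both 10 e⁻, Z=14>12); Mg²⁺ < Sr²⁺ (same group, period 3 vs 5); Sr²⁺ < Ba²⁺ (same group, period 5 vs 6); Ba²⁺ < Cs⁺ (both 54 e⁻, Z=56>55).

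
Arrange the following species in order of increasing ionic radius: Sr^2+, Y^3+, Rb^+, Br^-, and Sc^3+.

Sc^3+ < Y^3+ < Sr^2+ < Rb^+ < Br^-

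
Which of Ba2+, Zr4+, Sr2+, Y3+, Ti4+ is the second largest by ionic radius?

First list Z and electron count for each: Ti4+ (Z=22, 18 e⁻), Zr4+ (Z=40, 36 e⁻), Y3+ (Z=39, 36 e⁻), Sr2+ (Z=38, 36 e⁻), Ba2+ (Z=56, 54 e⁻). Ti4+ < Zr4+ (same group, period 4 vs 5); Zr4+ < Y3+ (both 36 e⁻, Z=40>39); Y3+ < Sr2+ (isoelectronic, higher Z=39 is smaller); Sr2+ < Ba2+ (same group, 1 shell fewer).
Full ascending order: Ti4+ < Zr4+ < Y3+ < Sr2+ < Ba2+. Counting from the largest, position 2 is Sr2+.

Sr2+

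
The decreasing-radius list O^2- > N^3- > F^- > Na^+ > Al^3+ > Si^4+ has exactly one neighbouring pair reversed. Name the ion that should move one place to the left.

N^3-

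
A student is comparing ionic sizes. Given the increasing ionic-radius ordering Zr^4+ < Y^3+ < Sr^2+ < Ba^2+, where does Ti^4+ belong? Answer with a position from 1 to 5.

First list Z and electron count for each: Ti^4+ has 18 e⁻ (Z=22), Zr^4+ has 36 e⁻ (Z=40), Y^3+ has 36 e⁻ (Z=39), Sr^2+ has 36 e⁻ (Z=38), Ba^2+ has 54 e⁻ (Z=56). Ti^4+ < Zr^4+ (same group, period 4 vs 5); Zr^4+ < Y^3+ (both 36 e⁻, Z=40>39); Y^3+ < Sr^2+ (isoelectronic, higher Z=39 is smaller); Sr^2+ < Ba^2+ (same group, period 5 vs 6).
The complete sequence is Ti^4+ < Zr^4+ < Y^3+ < Sr^2+ < Ba^2+. Ti^4+ sits at position 1.

1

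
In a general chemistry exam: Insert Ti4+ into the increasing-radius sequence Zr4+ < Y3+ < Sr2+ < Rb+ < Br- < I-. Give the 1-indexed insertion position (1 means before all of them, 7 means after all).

Work out protons and electrons: Ti4+ has 18 e⁻ (Z=22), Zr4+ has 36 e⁻ (Z=40), Y3+ has 36 e⁻ (Z=39), Sr2+ has 36 e⁻ (Z=38), Rb+ has 36 e⁻ (Z=37), Br- has 36 e⁻ (Z=35), I- has 54 e⁻ (Z=53). Ti4+ < Zr4+ (same group, period 4 vs 5); Zr4+ < Y3+ (isoelectronic, higher Z=40 is smaller); Y3+ < Sr2+ (isoelectronic, higher Z=39 is smaller); Sr2+ < Rb+ (both 36 e⁻, Z=38>37); Rb+ < Br- (isoelectronic, higher Z=37 is smaller); Br- < I- (same group, period 4 vs 5).
Merged order: Ti4+ < Zr4+ < Y3+ < Sr2+ < Rb+ < Br- < I- — Ti4+ is number 1.

1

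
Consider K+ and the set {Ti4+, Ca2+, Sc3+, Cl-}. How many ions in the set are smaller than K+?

3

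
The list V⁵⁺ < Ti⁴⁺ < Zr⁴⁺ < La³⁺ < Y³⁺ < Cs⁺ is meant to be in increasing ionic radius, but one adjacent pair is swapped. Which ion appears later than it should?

Y³⁺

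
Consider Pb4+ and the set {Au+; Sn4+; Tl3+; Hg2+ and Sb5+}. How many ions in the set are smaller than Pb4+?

2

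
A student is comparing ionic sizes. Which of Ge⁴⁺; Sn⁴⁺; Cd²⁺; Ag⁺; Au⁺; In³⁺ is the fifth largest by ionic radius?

Sn⁴⁺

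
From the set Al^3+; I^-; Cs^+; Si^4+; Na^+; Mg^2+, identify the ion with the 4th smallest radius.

Si^4+ has 10 e⁻ (Z=14), Al^3+ has 10 e⁻ (Z=13), Mg^2+ has 10 e⁻ (Z=12), Na^+ has 10 e⁻ (Z=11), Cs^+ has 54 e⁻ (Z=55), I^- has 54 e⁻ (Z=53). Si^4+ < Al^3+ (both 10 e⁻, Z=14>13); Al^3+ < Mg^2+ (both 10 e⁻, Z=13>12); Mg^2+ < Na^+ (isoelectronic, higher Z=12 is smaller); Na^+ < Cs^+ (same group, period 3 vs 6); Cs^+ < I^- (isoelectronic, higher Z=55 is smaller).
Full ascending order: Si^4+ < Al^3+ < Mg^2+ < Na^+ < Cs^+ < I^-. Counting from the smallest, position 4 is Na^+.

Na^+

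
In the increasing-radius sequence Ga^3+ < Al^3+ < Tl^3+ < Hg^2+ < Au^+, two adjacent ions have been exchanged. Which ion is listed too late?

Al^3+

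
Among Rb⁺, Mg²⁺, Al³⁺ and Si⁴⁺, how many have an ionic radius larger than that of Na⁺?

1

Si⁴⁺ has 10 e⁻ (Z=14), Al³⁺ has 10 e⁻ (Z=13), Mg²⁺ has 10 e⁻ (Z=12), Na⁺ has 10 e⁻ (Z=11), Rb⁺ has 36 e⁻ (Z=37). Si⁴⁺ < Al³⁺ (both 10 e⁻, Z=14>13); Al³⁺ < Mg²⁺ (both 10 e⁻, Z=13>12); Mg²⁺ < Na⁺ (both 10 e⁻, Z=12>11); Na⁺ < Rb⁺ (same group, 2 shells fewer).
Overall: Si⁴⁺ < Al³⁺ < Mg²⁺ < Na⁺ < Rb⁺. Na⁺ has 3 below it and 1 above. That's 1.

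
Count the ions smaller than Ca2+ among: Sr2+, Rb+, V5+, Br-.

1

V5+ (Z=23, 18 e⁻), Ca2+ (Z=20, 18 e⁻), Sr2+ (Z=38, 36 e⁻), Rb+ (Z=37, 36 e⁻), Br- (Z=35, 36 e⁻). V5+ < Ca2+ (both 18 e⁻, Z=23>20); Ca2+ < Sr2+ (same group, period 4 vs 5); Sr2+ < Rb+ (isoelectronic, higher Z=38 is smaller); Rb+ < Br- (both 36 e⁻, Z=37>35).
Ordering all of them (including Ca2+) by radius gives V5+ < Ca2+ < Sr2+ < Rb+ < Br-. Count: 1.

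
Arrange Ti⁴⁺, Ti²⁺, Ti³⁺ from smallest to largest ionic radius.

Ti⁴⁺ < Ti³⁺ < Ti²⁺

These are all Ti ions. Removing more electrons (higher positive charge) pulls the remaining electrons in closer, so Ti⁴⁺ is smallest and Ti²⁺ is largest.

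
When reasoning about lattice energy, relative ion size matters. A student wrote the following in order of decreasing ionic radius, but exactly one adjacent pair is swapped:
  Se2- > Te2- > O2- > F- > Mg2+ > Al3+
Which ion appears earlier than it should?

Compare adjacent ions: Se2- and Te2- are in one column with the same charge; the lighter period-4 ion has one fewer shell and is smaller — yet in this decreasing list Se2- sits before Te2-. Nothing else is reversed, so Se2- should move one place to the right.

Se2-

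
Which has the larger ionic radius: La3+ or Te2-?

All of these have 54 electrons (isoelectronic). With the same electron cloud, the ion with the most protons pulls it in tightest. Nuclear charges: La3+ (Z=57), Te2- (Z=52). Highest Z is smallest.

Te2-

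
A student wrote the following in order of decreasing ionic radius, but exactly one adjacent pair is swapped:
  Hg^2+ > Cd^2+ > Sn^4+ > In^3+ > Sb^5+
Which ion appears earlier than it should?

Sn^4+

The pair Sn^4+, In^3+ is the wrong way round — both have 46 electrons but Z(Sn)=50 > Z(In)=49, so Sn^4+ should be the smaller of the two. All other adjacent pairs agree with periodic trends, so Sn^4+ is the misplaced ion.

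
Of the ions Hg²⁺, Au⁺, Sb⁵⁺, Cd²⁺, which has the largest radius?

Work out protons and electrons: Sb⁵⁺: 46 e⁻, Z=51, Cd²⁺: 46 e⁻, Z=48, Hg²⁺: 78 e⁻, Z=80, Au⁺: 78 e⁻, Z=79. Sb⁵⁺ < Cd²⁺ (both 46 e⁻, Z=51>48); Cd²⁺ < Hg²⁺ (same group, period 5 vs 6); Hg²⁺ < Au⁺ (both 78 e⁻, Z=80>79).

Au⁺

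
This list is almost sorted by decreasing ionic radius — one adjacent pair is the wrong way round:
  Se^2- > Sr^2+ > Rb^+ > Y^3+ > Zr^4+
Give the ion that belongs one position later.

Sr^2+

Check each adjacent pair. Sr^2+ and Rb^+ are reversed: Sr^2+ and Rb^+ share 36 electrons; the higher nuclear charge on Sr (Z=38) contracts it more, so Sr^2+ < Rb^+. No other neighbouring pair contradicts the periodic trends, so Sr^2+ is the ion listed too early.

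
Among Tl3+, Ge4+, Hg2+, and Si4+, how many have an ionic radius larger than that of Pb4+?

Work out protons and electrons: Si4+ (Z=14, 10 e⁻), Ge4+ (Z=32, 28 e⁻), Pb4+ (Z=82, 78 e⁻), Tl3+ (Z=81, 78 e⁻), Hg2+ (Z=80, 78 e⁻). Si4+ < Ge4+ (same group, period 3 vs 4); Ge4+ < Pb4+ (same group, 2 shells fewer); Pb4+ < Tl3+ (isoelectronic, higher Z=82 is smaller); Tl3+ < Hg2+ (isoelectronic, higher Z=81 is smaller).
Ordering all of them (including Pb4+) by radius gives Si4+ < Ge4+ < Pb4+ < Tl3+ < Hg2+. That's 2.

2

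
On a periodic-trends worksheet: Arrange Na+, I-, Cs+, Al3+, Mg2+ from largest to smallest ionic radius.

I- > Cs+ > Na+ > Mg2+ > Al3+

Electron counts and nuclear charges: Al3+ has 10 e⁻ (Z=13), Mg2+ has 10 e⁻ (Z=12), Na+ has 10 e⁻ (Z=11), Cs+ has 54 e⁻ (Z=55), I- has 54 e⁻ (Z=53). Al3+ < Mg2+ (both 10 e⁻, Z=13>12); Mg2+ < Na+ (both 10 e⁻, Z=12>11); Na+ < Cs+ (same group, 3 shells fewer); Cs+ < I- (isoelectronic, higher Z=55 is smaller).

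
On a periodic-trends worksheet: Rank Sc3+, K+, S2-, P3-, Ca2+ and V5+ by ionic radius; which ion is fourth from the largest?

Isoelectronic series (18 e⁻ each). Size is set by nuclear charge: more protons means a smaller ion. V5+ (Z=23), Sc3+ (Z=21), Ca2+ (Z=20), K+ (Z=19), S2- (Z=16), P3- (Z=15).
So the order is V5+ < Sc3+ < Ca2+ < K+ < S2- < P3-; the 4th-largest ion is Ca2+.

Ca2+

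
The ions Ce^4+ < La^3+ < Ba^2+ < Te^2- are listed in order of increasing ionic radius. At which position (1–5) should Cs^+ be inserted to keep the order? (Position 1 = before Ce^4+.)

4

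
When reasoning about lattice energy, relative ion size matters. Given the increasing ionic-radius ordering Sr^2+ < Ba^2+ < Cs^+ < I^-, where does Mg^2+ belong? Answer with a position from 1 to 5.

First list Z and electron count for each: Mg^2+ (Z=12, 10 e⁻), Sr^2+ (Z=38, 36 e⁻), Ba^2+ (Z=56, 54 e⁻), Cs^+ (Z=55, 54 e⁻), I^- (Z=53, 54 e⁻). Mg^2+ < Sr^2+ (same group, 2 shells fewer); Sr^2+ < Ba^2+ (same group, 1 shell fewer); Ba^2+ < Cs^+ (isoelectronic, higher Z=56 is smaller); Cs^+ < I^- (both 54 e⁻, Z=55>53).
Putting Mg^2+ in gives Mg^2+ < Sr^2+ < Ba^2+ < Cs^+ < I^-; it lands at slot 1.

1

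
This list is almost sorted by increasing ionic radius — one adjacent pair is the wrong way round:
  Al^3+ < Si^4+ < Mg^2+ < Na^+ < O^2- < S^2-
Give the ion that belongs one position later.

Compare adjacent ions: both have 10 electrons but Z(Si)=14 > Z(Al)=13, so Si^4+ should be the smaller of the two — yet in this increasing list Al^3+ sits before Si^4+. Nothing else is reversed, so Al^3+ should move one place to the right.

Al^3+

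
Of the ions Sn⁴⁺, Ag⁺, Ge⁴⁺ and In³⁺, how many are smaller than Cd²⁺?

Work out protons and electrons: Ge⁴⁺ has 28 e⁻ (Z=32), Sn⁴⁺ has 46 e⁻ (Z=50), In³⁺ has 46 e⁻ (Z=49), Cd²⁺ has 46 e⁻ (Z=48), Ag⁺ has 46 e⁻ (Z=47). Ge⁴⁺ < Sn⁴⁺ (same group, 1 shell fewer); Sn⁴⁺ < In³⁺ (isoelectronic, higher Z=50 is smaller); In³⁺ < Cd²⁺ (both 46 e⁻, Z=49>48); Cd²⁺ < Ag⁺ (isoelectronic, higher Z=48 is smaller).
Overall: Ge⁴⁺ < Sn⁴⁺ < In³⁺ < Cd²⁺ < Ag⁺. Cd²⁺ has 3 below it and 1 above. Count: 3.

3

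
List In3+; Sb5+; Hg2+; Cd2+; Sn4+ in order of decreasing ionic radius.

Hg2+ > Cd2+ > In3+ > Sn4+ > Sb5+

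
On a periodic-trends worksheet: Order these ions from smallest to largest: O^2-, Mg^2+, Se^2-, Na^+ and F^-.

Mg^2+ < Na^+ < F^- < O^2- < Se^2-

First list Z and electron count for each: Mg^2+ has 10 e⁻ (Z=12), Na^+ has 10 e⁻ (Z=11), F^- has 10 e⁻ (Z=9), O^2- has 10 e⁻ (Z=8), Se^2- has 36 e⁻ (Z=34). Mg^2+ < Na^+ (both 10 e⁻, Z=12>11); Na^+ < F^- (isoelectronic, higher Z=11 is smaller); F^- < O^2- (isoelectronic, higher Z=9 is smaller); O^2- < Se^2- (same group, 2 shells fewer).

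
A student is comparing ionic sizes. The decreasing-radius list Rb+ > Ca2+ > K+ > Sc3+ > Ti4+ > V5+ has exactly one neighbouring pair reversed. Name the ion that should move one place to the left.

K+

Check each adjacent pair. Ca2+ and K+ are reversed: Ca2+ and K+ share 18 electrons; the higher nuclear charge on Ca (Z=20) contracts it more, so Ca2+ < K+. No other neighbouring pair contradicts the periodic trends, so K+ is the ion listed too late.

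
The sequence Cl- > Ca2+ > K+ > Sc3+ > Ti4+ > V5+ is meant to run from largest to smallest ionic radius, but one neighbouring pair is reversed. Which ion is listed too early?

The pair Ca2+, K+ is the wrong way round — Ca2+ and K+ share 18 electrons; the higher nuclear charge on Ca (Z=20) contracts it more, so Ca2+ < K+. All other adjacent pairs agree with periodic trends, so Ca2+ is the misplaced ion.

Ca2+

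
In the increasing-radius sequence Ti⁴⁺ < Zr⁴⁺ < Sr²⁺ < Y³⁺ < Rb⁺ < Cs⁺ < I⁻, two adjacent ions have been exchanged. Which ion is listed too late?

Y³⁺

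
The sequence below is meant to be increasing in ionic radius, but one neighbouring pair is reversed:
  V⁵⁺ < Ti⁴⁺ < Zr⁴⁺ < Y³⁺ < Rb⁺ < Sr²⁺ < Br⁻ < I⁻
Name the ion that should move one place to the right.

Scanning neighbour by neighbour, only Rb⁺/Sr²⁺ violates a trend: they are isoelectronic (36 e⁻) and Sr has more protons than Rb (38 vs 37), making Sr²⁺ smaller. That makes Rb⁺ the one sitting a position early relative to where it belongs.

Rb⁺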